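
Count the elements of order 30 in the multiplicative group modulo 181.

φ(181) = 181 − 1 = 180 = 2^2 · 3^2 · 5.
In a cyclic group of order 180, there are φ(d) elements of order d for each divisor d of 180, and zero for non-divisors.
30 = 2 · 3 · 5 divides 180, and φ(30) = 8.

8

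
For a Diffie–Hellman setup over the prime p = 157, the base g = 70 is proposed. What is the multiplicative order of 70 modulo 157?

156

Since 70 ∈ (Z/157Z)^×, its order divides φ(157) = 157 − 1 = 156 = 2^2 · 3 · 13.
Divisors of 156: 1, 2, 3, 4, 6, 12, 13, 26, 39, 52, 78, 156.
Compute 70^d (mod 157) for the divisors d until we hit 1:
70^1 ≡ 70 (mod 157)
70^2 ≡ 33 (mod 157)
70^3 ≡ 112 (mod 157)
70^4 ≡ 147 (mod 157)
70^6 ≡ 141 (mod 157)
70^12 ≡ 99 (mod 157)
70^13 ≡ 22 (mod 157)
70^26 ≡ 13 (mod 157)
70^39 ≡ 129 (mod 157)
70^52 ≡ 12 (mod 157)
70^78 ≡ 156 (mod 157)
70^156 ≡ 1 (mod 157) ✓
Hence ord(70) = 156.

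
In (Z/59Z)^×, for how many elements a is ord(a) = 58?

28

φ(59) = 59 − 1 = 58 = 2 · 29.
In a cyclic group of order 58, there are φ(d) elements of order d for each divisor d of 58, and zero for non-divisors.
58 = 2 · 29 divides 58, and φ(58) = 28.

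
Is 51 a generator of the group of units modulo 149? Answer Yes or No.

Yes

φ(149) = 149 − 1 = 148 = 2^2 · 37.
An element g generates (Z/149Z)^× iff g^(148/q) ≢ 1 (mod 149) for each prime q ∈ {2, 37}.
51^74 ≡ 148 (mod 149)  [q = 2: ≢ 1 ✓]
51^4 ≡ 5 (mod 149)  [q = 37: ≢ 1 ✓]
Every test exponent gives a nontrivial residue, hence 51 generates the full group.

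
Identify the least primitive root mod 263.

φ(263) = 263 − 1 = 262 = 2 · 131.
Test candidates g = 2, 3, … against the prime factors q ∈ {2, 131} of φ(263): g is a generator iff g^(262/q) ≢ 1 for every such q.
g = 2: 2^131 ≡ 1 — hits 1, so not a primitive root.
g = 3: 3^131 ≡ 1 — hits 1, so not a primitive root.
g = 4: 4^131 ≡ 1 — hits 1, so not a primitive root.
g = 5: 5^131 ≡ 262; 5^2 ≡ 25 — none is 1, so 5 is a primitive root.
The smallest primitive root modulo 263 is 5.

5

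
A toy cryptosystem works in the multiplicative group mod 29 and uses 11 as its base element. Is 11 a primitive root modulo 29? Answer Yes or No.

Yes

φ(29) = 29 − 1 = 28 = 2^2 · 7.
Test 11^(28/q) mod 29 for each prime factor q of 28:
11^14 ≡ 28 (mod 29)  [q = 2: ≢ 1 ✓]
11^4 ≡ 25 (mod 29)  [q = 7: ≢ 1 ✓]
All checks pass, so 11 has order 28 and is a primitive root modulo 29.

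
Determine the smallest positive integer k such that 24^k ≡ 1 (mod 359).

ord(24) | φ(359) = 359 − 1 = 358 = 2 · 179.
Divisors of 358: 1, 2, 179, 358.
Test each divisor d:
24^1 ≡ 24 (mod 359)
24^2 ≡ 217 (mod 359)
24^179 ≡ 1 (mod 359) ✓
Hence ord(24) = 179.

179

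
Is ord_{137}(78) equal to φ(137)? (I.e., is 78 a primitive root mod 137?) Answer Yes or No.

No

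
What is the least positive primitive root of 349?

2

φ(349) = 349 − 1 = 348 = 2^2 · 3 · 29.
Test candidates g = 2, 3, … against the prime factors q ∈ {2, 3, 29} of φ(349): g is a generator iff g^(348/q) ≢ 1 for every such q.
g = 2: 2^174 ≡ 348; 2^116 ≡ 226; 2^12 ≡ 257 — none is 1, so 2 is a primitive root.
The smallest primitive root modulo 349 is 2.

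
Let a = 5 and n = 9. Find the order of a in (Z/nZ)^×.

By Lagrange's theorem, ord_9(5) divides φ(9) = φ(3^2) = 3·(3−1) = 6 = 2 · 3.
Divisors of 6: 1, 2, 3, 6.
Test each divisor d:
5^1 ≡ 5 (mod 9)
5^2 ≡ 7 (mod 9)
5^3 ≡ 8 (mod 9)
5^6 ≡ 1 (mod 9) ✓
The smallest such exponent is 6, so the order of 5 is 6.

6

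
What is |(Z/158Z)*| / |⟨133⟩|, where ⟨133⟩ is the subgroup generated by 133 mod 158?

Since 133 ∈ (Z/158Z)^×, its order divides φ(158) = φ(2)·φ(79) = 1·78 = 78 = 2 · 3 · 13.
Divisors of 78: 1, 2, 3, 6, 13, 26, 39, 78.
Evaluate successive powers at the divisors of 78:
133^1 ≡ 133
133^2 ≡ 151
133^3 ≡ 17
133^6 ≡ 131
133^13 ≡ 103
133^26 ≡ 23
133^39 ≡ 157
133^78 ≡ 1
So ord_158(133) = 78, hence |⟨133⟩| = 78.
[(Z/158Z)^× : ⟨133⟩] = 78/78 = 1.

1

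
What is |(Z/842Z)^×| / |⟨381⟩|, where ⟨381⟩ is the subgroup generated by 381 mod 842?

1

ord(381) | φ(842) = φ(2)·φ(421) = 1·420 = 420 = 2^2 · 3 · 5 · 7.
Divisors of 420: 1, 2, 3, 4, 5, 6, 7, 10, 12, 14, 15, 20, 21, 28, 30, 35, 42, 60, 70, 84, 105, 140, 210, 420.
Compute 381^d (mod 842) for the divisors d until we hit 1:
381^1 ≡ 381 (mod 842)
381^2 ≡ 337 (mod 842)
381^3 ≡ 413 (mod 842)
381^4 ≡ 741 (mod 842)
381^5 ≡ 251 (mod 842)
381^6 ≡ 485 (mod 842)
381^7 ≡ 387 (mod 842)
381^10 ≡ 693 (mod 842)
381^12 ≡ 307 (mod 842)
381^14 ≡ 735 (mod 842)
381^15 ≡ 491 (mod 842)
381^20 ≡ 309 (mod 842)
381^21 ≡ 691 (mod 842)
381^28 ≡ 503 (mod 842)
381^30 ≡ 269 (mod 842)
381^35 ≡ 159 (mod 842)
381^42 ≡ 67 (mod 842)
381^60 ≡ 791 (mod 842)
381^70 ≡ 21 (mod 842)
381^84 ≡ 279 (mod 842)
381^105 ≡ 813 (mod 842)
381^140 ≡ 441 (mod 842)
381^210 ≡ 841 (mod 842)
381^420 ≡ 1 (mod 842) ✓
Thus |⟨381⟩| = ord(381) = 420.
[(Z/842Z)^× : ⟨381⟩] = 420/420 = 1.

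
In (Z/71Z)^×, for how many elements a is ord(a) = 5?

4

φ(71) = 71 − 1 = 70 = 2 · 5 · 7.
(Z/71Z)^× is cyclic (|G| = 70); a cyclic group of order m has exactly φ(d) elements of each order d | m, and none otherwise.
5 | 70, and φ(5) = 5 − 1 = 4.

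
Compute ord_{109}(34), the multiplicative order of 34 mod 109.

18

ord(34) | φ(109) = 109 − 1 = 108 = 2^2 · 3^3.
Divisors of 108: 1, 2, 3, 4, 6, 9, 12, 18, 27, 36, 54, 108.
Check 34^d mod 109 for each divisor in increasing order:
34^1 ≡ 34 (mod 109)
34^2 ≡ 66 (mod 109)
34^3 ≡ 64 (mod 109)
34^4 ≡ 105 (mod 109)
34^6 ≡ 63 (mod 109)
34^9 ≡ 108 (mod 109)
34^12 ≡ 45 (mod 109)
34^18 ≡ 1 (mod 109) ✓
Therefore the multiplicative order of 34 modulo 109 is 18.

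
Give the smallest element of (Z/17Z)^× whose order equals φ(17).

3

φ(17) = 17 − 1 = 16 = 2^4.
Test candidates g = 2, 3, … against the prime factors q ∈ {2} of φ(17): g is a generator iff g^(16/q) ≢ 1 for every such q.
g = 2: 2^8 ≡ 1 — hits 1, so not a primitive root.
g = 3: 3^8 ≡ 16 — none is 1, so 3 is a primitive root.
The smallest primitive root modulo 17 is 3.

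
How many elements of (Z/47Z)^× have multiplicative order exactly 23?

φ(47) = 47 − 1 = 46 = 2 · 23.
In a cyclic group of order 46, there are φ(d) elements of order d for each divisor d of 46, and zero for non-divisors.
23 | 46, and φ(23) = 23 − 1 = 22.

22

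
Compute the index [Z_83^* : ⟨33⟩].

2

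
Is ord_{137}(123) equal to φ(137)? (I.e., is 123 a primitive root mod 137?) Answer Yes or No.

No

φ(137) = 137 − 1 = 136 = 2^3 · 17.
123 is a primitive root mod 137 iff 123^(φ(137)/q) ≢ 1 for every prime q | φ(137), i.e. q ∈ {2, 17}.
123^68 ≡ 1 (mod 137)  [q = 2: ≡ 1 ✗]
123^8 ≡ 122 (mod 137)  [q = 17: ≢ 1 ✓]
Since 123^68 ≡ 1, the order of 123 divides 68 < 136, so 123 is not a primitive root.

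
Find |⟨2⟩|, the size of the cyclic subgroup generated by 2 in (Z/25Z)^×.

The order of 2 must divide φ(25) = φ(5^2) = 5·(5−1) = 20 = 2^2 · 5.
Divisors of 20: 1, 2, 4, 5, 10, 20.
Test each divisor d:
2^1 ≡ 2
2^2 ≡ 4
2^4 ≡ 16
2^5 ≡ 7
2^10 ≡ 24
2^20 ≡ 1
Therefore the multiplicative order of 2 modulo 25 is 20.

20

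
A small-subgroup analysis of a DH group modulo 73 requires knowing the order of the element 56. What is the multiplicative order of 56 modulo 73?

24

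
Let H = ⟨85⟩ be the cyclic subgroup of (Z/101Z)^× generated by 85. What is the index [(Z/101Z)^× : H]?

Since 85 ∈ (Z/101Z)^×, its order divides φ(101) = 101 − 1 = 100 = 2^2 · 5^2.
Divisors of 100: 1, 2, 4, 5, 10, 20, 25, 50, 100.
Evaluate successive powers at the divisors of 100:
85^1 ≡ 85 (mod 101)
85^2 ≡ 54 (mod 101)
85^4 ≡ 88 (mod 101)
85^5 ≡ 6 (mod 101)
85^10 ≡ 36 (mod 101)
85^20 ≡ 84 (mod 101)
85^25 ≡ 100 (mod 101)
85^50 ≡ 1 (mod 101) ✓
The order of 85 is 50, so the subgroup it generates has 50 elements.
Index = |(Z/101Z)^×| / |⟨85⟩| = 100 / 50 = 2.

2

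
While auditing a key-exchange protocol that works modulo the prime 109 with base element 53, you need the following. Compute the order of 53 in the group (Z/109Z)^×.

108

ord(53) | φ(109) = 109 − 1 = 108 = 2^2 · 3^3.
Divisors of 108: 1, 2, 3, 4, 6, 9, 12, 18, 27, 36, 54, 108.
Test each divisor d:
53^1 ≡ 53 (mod 109)
53^2 ≡ 84 (mod 109)
53^3 ≡ 92 (mod 109)
53^4 ≡ 80 (mod 109)
53^6 ≡ 71 (mod 109)
53^9 ≡ 101 (mod 109)
53^12 ≡ 27 (mod 109)
53^18 ≡ 64 (mod 109)
53^27 ≡ 33 (mod 109)
53^36 ≡ 63 (mod 109)
53^54 ≡ 108 (mod 109)
53^108 ≡ 1 (mod 109) ✓
The smallest such exponent is 108, so the order of 53 is 108.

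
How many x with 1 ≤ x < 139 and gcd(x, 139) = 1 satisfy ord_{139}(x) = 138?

44

φ(139) = 139 − 1 = 138 = 2 · 3 · 23.
Since (Z/139Z)^× is cyclic of order 138, the number of elements of order d is φ(d) when d | 138 and 0 otherwise.
138 = 2 · 3 · 23 divides 138, and φ(138) = 44.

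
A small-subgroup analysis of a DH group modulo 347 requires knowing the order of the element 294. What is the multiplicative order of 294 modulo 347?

Since 294 ∈ (Z/347Z)^×, its order divides φ(347) = 347 − 1 = 346 = 2 · 173.
Divisors of 346: 1, 2, 173, 346.
Check 294^d mod 347 for each divisor in increasing order:
294^1 ≡ 294 (mod 347)
294^2 ≡ 33 (mod 347)
294^173 ≡ 346 (mod 347)
294^346 ≡ 1 (mod 347) ✓
The smallest such exponent is 346, so the order of 294 is 346.

346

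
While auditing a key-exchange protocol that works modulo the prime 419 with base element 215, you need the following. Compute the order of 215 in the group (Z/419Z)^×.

By Lagrange's theorem, ord_419(215) divides φ(419) = 419 − 1 = 418 = 2 · 11 · 19.
Divisors of 418: 1, 2, 11, 19, 22, 38, 209, 418.
Evaluate successive powers at the divisors of 418:
215^1 ≡ 215
215^2 ≡ 135
215^11 ≡ 47
215^19 ≡ 1
So ord_419(215) = 19.

19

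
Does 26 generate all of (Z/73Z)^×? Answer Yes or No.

φ(73) = 73 − 1 = 72 = 2^3 · 3^2.
26 is a primitive root mod 73 iff 26^(φ(73)/q) ≢ 1 for every prime q | φ(73), i.e. q ∈ {2, 3}.
26^36 ≡ 72 (mod 73)  [q = 2: ≢ 1 ✓]
26^24 ≡ 8 (mod 73)  [q = 3: ≢ 1 ✓]
All checks pass, so 26 has order 72 and is a primitive root modulo 73.

Yes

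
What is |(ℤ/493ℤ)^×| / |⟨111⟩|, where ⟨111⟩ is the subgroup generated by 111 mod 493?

The order of 111 must divide φ(493) = φ(17·29) = (17−1)·(29−1) = 16·28 = 448 = 2^6 · 7.
Divisors of 448: 1, 2, 4, 7, 8, 14, 16, 28, 32, 56, 64, 112, 224, 448.
Evaluate successive powers at the divisors of 448:
111^1 ≡ 111 (mod 493)
111^2 ≡ 489 (mod 493)
111^4 ≡ 16 (mod 493)
111^7 ≡ 291 (mod 493)
111^8 ≡ 256 (mod 493)
111^14 ≡ 378 (mod 493)
111^16 ≡ 460 (mod 493)
111^28 ≡ 407 (mod 493)
111^32 ≡ 103 (mod 493)
111^56 ≡ 1 (mod 493) ✓
The order of 111 is 56, so the subgroup it generates has 56 elements.
The index is φ(493) / ord(111) = 448 / 56 = 8.

8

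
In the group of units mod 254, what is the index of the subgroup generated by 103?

14

The order of 103 must divide φ(254) = φ(2)·φ(127) = 1·126 = 126 = 2 · 3^2 · 7.
Divisors of 126: 1, 2, 3, 6, 7, 9, 14, 18, 21, 42, 63, 126.
Test each divisor d:
103^1 ≡ 103
103^2 ≡ 195
103^3 ≡ 19
103^6 ≡ 107
103^7 ≡ 99
103^9 ≡ 1
The order of 103 is 9, so the subgroup it generates has 9 elements.
The index is φ(254) / ord(103) = 126 / 9 = 14.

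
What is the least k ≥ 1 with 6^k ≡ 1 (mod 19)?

Since 6 ∈ (Z/19Z)^×, its order divides φ(19) = 19 − 1 = 18 = 2 · 3^2.
Divisors of 18: 1, 2, 3, 6, 9, 18.
Evaluate successive powers at the divisors of 18:
6^1 ≡ 6 (mod 19)
6^2 ≡ 17 (mod 19)
6^3 ≡ 7 (mod 19)
6^6 ≡ 11 (mod 19)
6^9 ≡ 1 (mod 19) ✓
The smallest such exponent is 9, so the order of 6 is 9.

9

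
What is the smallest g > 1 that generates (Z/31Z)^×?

3

φ(31) = 31 − 1 = 30 = 2 · 3 · 5.
g is a primitive root iff g^(30/q) ≢ 1 (mod 31) for each prime q ∈ {2, 3, 5}.
g = 2: 2^15 ≡ 1 — hits 1, so not a primitive root.
g = 3: 3^15 ≡ 30; 3^10 ≡ 25; 3^6 ≡ 16 — none is 1, so 3 is a primitive root.
So 3 is the smallest generator of (Z/31Z)^×.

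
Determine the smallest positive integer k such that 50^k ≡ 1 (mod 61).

4

Since 50 ∈ (Z/61Z)^×, its order divides φ(61) = 61 − 1 = 60 = 2^2 · 3 · 5.
Divisors of 60: 1, 2, 3, 4, 5, 6, 10, 12, 15, 20, 30, 60.
Test each divisor d:
50^1 ≡ 50 (mod 61)
50^2 ≡ 60 (mod 61)
50^3 ≡ 11 (mod 61)
50^4 ≡ 1 (mod 61) ✓
Therefore the multiplicative order of 50 modulo 61 is 4.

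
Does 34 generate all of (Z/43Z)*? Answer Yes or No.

φ(43) = 43 − 1 = 42 = 2 · 3 · 7.
Test 34^(42/q) mod 43 for each prime factor q of 42:
34^21 ≡ 42 (mod 43)  [q = 2: ≢ 1 ✓]
34^14 ≡ 6 (mod 43)  [q = 3: ≢ 1 ✓]
34^6 ≡ 4 (mod 43)  [q = 7: ≢ 1 ✓]
All checks pass, so 34 has order 42 and is a primitive root modulo 43.

Yes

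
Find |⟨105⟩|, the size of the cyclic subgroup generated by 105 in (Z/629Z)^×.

Since 105 ∈ (Z/629Z)^×, its order divides φ(629) = φ(17·37) = (17−1)·(37−1) = 16·36 = 576 = 2^6 · 3^2.
Divisors of 576: 1, 2, 3, 4, 6, 8, 9, 12, 16, 18, 24, 32, 36, 48, 64, 72, 96, 144, 192, 288, 576.
Test each divisor d:
105^1 ≡ 105
105^2 ≡ 332
105^3 ≡ 265
105^4 ≡ 149
105^6 ≡ 406
105^8 ≡ 186
105^9 ≡ 31
105^12 ≡ 38
105^16 ≡ 1
Therefore the multiplicative order of 105 modulo 629 is 16.

16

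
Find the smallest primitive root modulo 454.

5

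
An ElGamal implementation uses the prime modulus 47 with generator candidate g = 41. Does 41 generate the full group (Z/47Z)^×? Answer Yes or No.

Yes

φ(47) = 47 − 1 = 46 = 2 · 23.
It suffices to check that the order of 41 is not a proper divisor of 46: compute 41^(46/q) for q ∈ {2, 23}.
41^23 ≡ 46 (mod 47)  [q = 2: ≢ 1 ✓]
41^2 ≡ 36 (mod 47)  [q = 23: ≢ 1 ✓]
None equal 1, so ord_47(41) = 46: 41 is a primitive root.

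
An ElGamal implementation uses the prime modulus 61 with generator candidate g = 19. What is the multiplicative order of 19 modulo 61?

The order of 19 must divide φ(61) = 61 − 1 = 60 = 2^2 · 3 · 5.
Divisors of 60: 1, 2, 3, 4, 5, 6, 10, 12, 15, 20, 30, 60.
Compute 19^d (mod 61) for the divisors d until we hit 1:
19^1 ≡ 19 (mod 61)
19^2 ≡ 56 (mod 61)
19^3 ≡ 27 (mod 61)
19^4 ≡ 25 (mod 61)
19^5 ≡ 48 (mod 61)
19^6 ≡ 58 (mod 61)
19^10 ≡ 47 (mod 61)
19^12 ≡ 9 (mod 61)
19^15 ≡ 60 (mod 61)
19^20 ≡ 13 (mod 61)
19^30 ≡ 1 (mod 61) ✓
Hence ord(19) = 30.

30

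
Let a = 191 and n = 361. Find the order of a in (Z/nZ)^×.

19

ord(191) | φ(361) = φ(19^2) = 19·(19−1) = 342 = 2 · 3^2 · 19.
Divisors of 342: 1, 2, 3, 6, 9, 18, 19, 38, 57, 114, 171, 342.
Compute 191^d (mod 361) for the divisors d until we hit 1:
191^1 ≡ 191
191^2 ≡ 20
191^3 ≡ 210
191^6 ≡ 58
191^9 ≡ 267
191^18 ≡ 172
191^19 ≡ 1
Hence ord(191) = 19.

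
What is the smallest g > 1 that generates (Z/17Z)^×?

3

φ(17) = 17 − 1 = 16 = 2^4.
g is a primitive root iff g^(16/q) ≢ 1 (mod 17) for each prime q ∈ {2}.
g = 2: 2^8 ≡ 1 — hits 1, so not a primitive root.
g = 3: 3^8 ≡ 16 — none is 1, so 3 is a primitive root.
Hence the least primitive root of 17 is 3.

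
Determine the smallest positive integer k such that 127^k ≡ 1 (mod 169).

78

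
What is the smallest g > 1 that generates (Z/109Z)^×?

6

φ(109) = 109 − 1 = 108 = 2^2 · 3^3.
g is a primitive root iff g^(108/q) ≢ 1 (mod 109) for each prime q ∈ {2, 3}.
g = 2: 2^54 ≡ 108; 2^36 ≡ 1 — hits 1, so not a primitive root.
g = 3: 3^54 ≡ 1 — hits 1, so not a primitive root.
g = 4: 4^54 ≡ 1 — hits 1, so not a primitive root.
g = 5: 5^54 ≡ 1 — hits 1, so not a primitive root.
g = 6: 6^54 ≡ 108; 6^36 ≡ 63 — none is 1, so 6 is a primitive root.
Hence the least primitive root of 109 is 6.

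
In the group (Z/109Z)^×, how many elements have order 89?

φ(109) = 109 − 1 = 108 = 2^2 · 3^3.
In a cyclic group of order 108, there are φ(d) elements of order d for each divisor d of 108, and zero for non-divisors.
Here 108 is not a multiple of 89, so there are no elements of order 89.

0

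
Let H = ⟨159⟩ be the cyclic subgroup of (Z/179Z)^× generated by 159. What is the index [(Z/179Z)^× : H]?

Since 159 ∈ (Z/179Z)^×, its order divides φ(179) = 179 − 1 = 178 = 2 · 89.
Divisors of 178: 1, 2, 89, 178.
Test each divisor d:
159^1 ≡ 159
159^2 ≡ 42
159^89 ≡ 178
159^178 ≡ 1
Thus |⟨159⟩| = ord(159) = 178.
Index = |(Z/179Z)^×| / |⟨159⟩| = 178 / 178 = 1.

1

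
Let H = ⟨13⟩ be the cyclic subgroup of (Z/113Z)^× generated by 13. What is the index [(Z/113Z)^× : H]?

2

By Lagrange's theorem, ord_113(13) divides φ(113) = 113 − 1 = 112 = 2^4 · 7.
Divisors of 112: 1, 2, 4, 7, 8, 14, 16, 28, 56, 112.
Evaluate successive powers at the divisors of 112:
13^1 ≡ 13 (mod 113)
13^2 ≡ 56 (mod 113)
13^4 ≡ 85 (mod 113)
13^7 ≡ 69 (mod 113)
13^8 ≡ 106 (mod 113)
13^14 ≡ 15 (mod 113)
13^16 ≡ 49 (mod 113)
13^28 ≡ 112 (mod 113)
13^56 ≡ 1 (mod 113) ✓
The order of 13 is 56, so the subgroup it generates has 56 elements.
[(Z/113Z)^× : ⟨13⟩] = 112/56 = 2.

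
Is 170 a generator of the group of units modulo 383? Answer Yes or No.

Yes

φ(383) = 383 − 1 = 382 = 2 · 191.
Test 170^(382/q) mod 383 for each prime factor q of 382:
170^191 ≡ 382 (mod 383)  [q = 2: ≢ 1 ✓]
170^2 ≡ 175 (mod 383)  [q = 191: ≢ 1 ✓]
None equal 1, so ord_383(170) = 382: 170 is a primitive root.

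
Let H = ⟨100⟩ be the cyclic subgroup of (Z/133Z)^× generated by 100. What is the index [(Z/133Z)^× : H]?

ord(100) | φ(133) = φ(7·19) = (7−1)·(19−1) = 6·18 = 108 = 2^2 · 3^3.
Divisors of 108: 1, 2, 3, 4, 6, 9, 12, 18, 27, 36, 54, 108.
Evaluate successive powers at the divisors of 108:
100^1 ≡ 100 (mod 133)
100^2 ≡ 25 (mod 133)
100^3 ≡ 106 (mod 133)
100^4 ≡ 93 (mod 133)
100^6 ≡ 64 (mod 133)
100^9 ≡ 1 (mod 133) ✓
So ord_133(100) = 9, hence |⟨100⟩| = 9.
[(Z/133Z)^× : ⟨100⟩] = 108/9 = 12.

12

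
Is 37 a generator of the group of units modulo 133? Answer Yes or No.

No

133 = 7 · 19 is a product of two distinct odd primes, so (Z/133Z)^× ≅ (Z/7Z)^× × (Z/19Z)^× is not cyclic.
No primitive root modulo 133 exists; in particular 37 is not one.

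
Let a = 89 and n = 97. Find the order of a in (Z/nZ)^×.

By Lagrange's theorem, ord_97(89) divides φ(97) = 97 − 1 = 96 = 2^5 · 3.
Divisors of 96: 1, 2, 3, 4, 6, 8, 12, 16, 24, 32, 48, 96.
Test each divisor d:
89^1 ≡ 89
89^2 ≡ 64
89^3 ≡ 70
89^4 ≡ 22
89^6 ≡ 50
89^8 ≡ 96
89^12 ≡ 75
89^16 ≡ 1
Hence ord(89) = 16.

16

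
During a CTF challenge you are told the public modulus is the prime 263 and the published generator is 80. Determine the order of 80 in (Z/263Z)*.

262

By Lagrange's theorem, ord_263(80) divides φ(263) = 263 − 1 = 262 = 2 · 131.
Divisors of 262: 1, 2, 131, 262.
Test each divisor d:
80^1 ≡ 80 (mod 263)
80^2 ≡ 88 (mod 263)
80^131 ≡ 262 (mod 263)
80^262 ≡ 1 (mod 263) ✓
Hence ord(80) = 262.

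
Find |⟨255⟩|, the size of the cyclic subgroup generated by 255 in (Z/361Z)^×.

114

By Lagrange's theorem, ord_361(255) divides φ(361) = φ(19^2) = 19·(19−1) = 342 = 2 · 3^2 · 19.
Divisors of 342: 1, 2, 3, 6, 9, 18, 19, 38, 57, 114, 171, 342.
Evaluate successive powers at the divisors of 342:
255^1 ≡ 255 (mod 361)
255^2 ≡ 45 (mod 361)
255^3 ≡ 284 (mod 361)
255^6 ≡ 153 (mod 361)
255^9 ≡ 132 (mod 361)
255^18 ≡ 96 (mod 361)
255^19 ≡ 293 (mod 361)
255^38 ≡ 292 (mod 361)
255^57 ≡ 360 (mod 361)
255^114 ≡ 1 (mod 361) ✓
Hence ord(255) = 114.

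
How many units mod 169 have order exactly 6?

φ(169) = φ(13^2) = 13·(13−1) = 156 = 2^2 · 3 · 13.
Since (Z/169Z)^× is cyclic of order 156, the number of elements of order d is φ(d) when d | 156 and 0 otherwise.
6 = 2 · 3 divides 156, and φ(6) = 2.

2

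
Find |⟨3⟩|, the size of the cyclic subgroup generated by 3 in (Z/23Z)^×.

11

By Lagrange's theorem, ord_23(3) divides φ(23) = 23 − 1 = 22 = 2 · 11.
Divisors of 22: 1, 2, 11, 22.
Compute 3^d (mod 23) for the divisors d until we hit 1:
3^1 ≡ 3
3^2 ≡ 9
3^11 ≡ 1
So ord_23(3) = 11.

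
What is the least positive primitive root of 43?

φ(43) = 43 − 1 = 42 = 2 · 3 · 7.
g is a primitive root iff g^(42/q) ≢ 1 (mod 43) for each prime q ∈ {2, 3, 7}.
g = 2: 2^21 ≡ 42; 2^14 ≡ 1 — hits 1, so not a primitive root.
g = 3: 3^21 ≡ 42; 3^14 ≡ 36; 3^6 ≡ 41 — none is 1, so 3 is a primitive root.
So 3 is the smallest generator of (Z/43Z)^×.

3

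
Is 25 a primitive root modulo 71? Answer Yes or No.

No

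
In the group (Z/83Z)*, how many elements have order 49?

0

φ(83) = 83 − 1 = 82 = 2 · 41.
(Z/83Z)^× is cyclic (|G| = 82); a cyclic group of order m has exactly φ(d) elements of each order d | m, and none otherwise.
49 does not divide 82, so no element of (Z/83Z)^× has order 49.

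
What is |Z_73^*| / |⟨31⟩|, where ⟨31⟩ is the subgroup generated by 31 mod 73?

The order of 31 must divide φ(73) = 73 − 1 = 72 = 2^3 · 3^2.
Divisors of 72: 1, 2, 3, 4, 6, 8, 9, 12, 18, 24, 36, 72.
Compute 31^d (mod 73) for the divisors d until we hit 1:
31^1 ≡ 31 (mod 73)
31^2 ≡ 12 (mod 73)
31^3 ≡ 7 (mod 73)
31^4 ≡ 71 (mod 73)
31^6 ≡ 49 (mod 73)
31^8 ≡ 4 (mod 73)
31^9 ≡ 51 (mod 73)
31^12 ≡ 65 (mod 73)
31^18 ≡ 46 (mod 73)
31^24 ≡ 64 (mod 73)
31^36 ≡ 72 (mod 73)
31^72 ≡ 1 (mod 73) ✓
So ord_73(31) = 72, hence |⟨31⟩| = 72.
Index = |(Z/73Z)^×| / |⟨31⟩| = 72 / 72 = 1.

1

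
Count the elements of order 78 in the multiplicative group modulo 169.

24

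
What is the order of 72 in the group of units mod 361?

342

By Lagrange's theorem, ord_361(72) divides φ(361) = φ(19^2) = 19·(19−1) = 342 = 2 · 3^2 · 19.
Divisors of 342: 1, 2, 3, 6, 9, 18, 19, 38, 57, 114, 171, 342.
Test each divisor d:
72^1 ≡ 72 (mod 361)
72^2 ≡ 130 (mod 361)
72^3 ≡ 335 (mod 361)
72^6 ≡ 315 (mod 361)
72^9 ≡ 113 (mod 361)
72^18 ≡ 134 (mod 361)
72^19 ≡ 262 (mod 361)
72^38 ≡ 54 (mod 361)
72^57 ≡ 69 (mod 361)
72^114 ≡ 68 (mod 361)
72^171 ≡ 360 (mod 361)
72^342 ≡ 1 (mod 361) ✓
So ord_361(72) = 342.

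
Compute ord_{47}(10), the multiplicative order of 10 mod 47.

46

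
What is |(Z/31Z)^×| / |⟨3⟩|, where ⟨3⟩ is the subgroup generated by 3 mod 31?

1

By Lagrange's theorem, ord_31(3) divides φ(31) = 31 − 1 = 30 = 2 · 3 · 5.
Divisors of 30: 1, 2, 3, 5, 6, 10, 15, 30.
Test each divisor d:
3^1 ≡ 3 (mod 31)
3^2 ≡ 9 (mod 31)
3^3 ≡ 27 (mod 31)
3^5 ≡ 26 (mod 31)
3^6 ≡ 16 (mod 31)
3^10 ≡ 25 (mod 31)
3^15 ≡ 30 (mod 31)
3^30 ≡ 1 (mod 31) ✓
So ord_31(3) = 30, hence |⟨3⟩| = 30.
[(Z/31Z)^× : ⟨3⟩] = 30/30 = 1.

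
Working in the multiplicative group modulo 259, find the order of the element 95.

18

Since 95 ∈ (Z/259Z)^×, its order divides φ(259) = φ(7·37) = (7−1)·(37−1) = 6·36 = 216 = 2^3 · 3^3.
Divisors of 216: 1, 2, 3, 4, 6, 8, 9, 12, 18, 24, 27, 36, 54, 72, 108, 216.
Check 95^d mod 259 for each divisor in increasing order:
95^1 ≡ 95
95^2 ≡ 219
95^3 ≡ 85
95^4 ≡ 46
95^6 ≡ 232
95^8 ≡ 44
95^9 ≡ 36
95^12 ≡ 211
95^18 ≡ 1
Hence ord(95) = 18.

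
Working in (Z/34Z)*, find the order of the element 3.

16

By Lagrange's theorem, ord_34(3) divides φ(34) = φ(2)·φ(17) = 1·16 = 16 = 2^4.
Divisors of 16: 1, 2, 4, 8, 16.
Compute 3^d (mod 34) for the divisors d until we hit 1:
3^1 ≡ 3
3^2 ≡ 9
3^4 ≡ 13
3^8 ≡ 33
3^16 ≡ 1
Therefore the multiplicative order of 3 modulo 34 is 16.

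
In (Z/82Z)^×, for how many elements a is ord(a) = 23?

0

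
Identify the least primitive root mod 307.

φ(307) = 307 − 1 = 306 = 2 · 3^2 · 17.
g is a primitive root iff g^(306/q) ≢ 1 (mod 307) for each prime q ∈ {2, 3, 17}.
g = 2: 2^153 ≡ 306; 2^102 ≡ 1 — hits 1, so not a primitive root.
g = 3: 3^153 ≡ 306; 3^102 ≡ 1 — hits 1, so not a primitive root.
g = 4: 4^153 ≡ 1 — hits 1, so not a primitive root.
g = 5: 5^153 ≡ 306; 5^102 ≡ 289; 5^18 ≡ 81 — none is 1, so 5 is a primitive root.
So 5 is the smallest generator of (Z/307Z)^×.

5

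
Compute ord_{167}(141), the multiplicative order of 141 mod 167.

ord(141) | φ(167) = 167 − 1 = 166 = 2 · 83.
Divisors of 166: 1, 2, 83, 166.
Evaluate successive powers at the divisors of 166:
141^1 ≡ 141 (mod 167)
141^2 ≡ 8 (mod 167)
141^83 ≡ 1 (mod 167) ✓
Therefore the multiplicative order of 141 modulo 167 is 83.

83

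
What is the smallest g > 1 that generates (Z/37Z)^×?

2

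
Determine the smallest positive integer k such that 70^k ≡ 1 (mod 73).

12

The order of 70 must divide φ(73) = 73 − 1 = 72 = 2^3 · 3^2.
Divisors of 72: 1, 2, 3, 4, 6, 8, 9, 12, 18, 24, 36, 72.
Evaluate successive powers at the divisors of 72:
70^1 ≡ 70
70^2 ≡ 9
70^3 ≡ 46
70^4 ≡ 8
70^6 ≡ 72
70^8 ≡ 64
70^9 ≡ 27
70^12 ≡ 1
So ord_73(70) = 12.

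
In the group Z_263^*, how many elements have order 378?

φ(263) = 263 − 1 = 262 = 2 · 131.
Since (Z/263Z)^× is cyclic of order 262, the number of elements of order d is φ(d) when d | 262 and 0 otherwise.
378 does not divide 262, so no element of (Z/263Z)^× has order 378.

0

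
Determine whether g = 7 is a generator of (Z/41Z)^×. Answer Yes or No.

φ(41) = 41 − 1 = 40 = 2^3 · 5.
It suffices to check that the order of 7 is not a proper divisor of 40: compute 7^(40/q) for q ∈ {2, 5}.
7^20 ≡ 40 (mod 41)  [q = 2: ≢ 1 ✓]
7^8 ≡ 37 (mod 41)  [q = 5: ≢ 1 ✓]
None equal 1, so ord_41(7) = 40: 7 is a primitive root.

Yes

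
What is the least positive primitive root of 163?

2

φ(163) = 163 − 1 = 162 = 2 · 3^4.
g is a primitive root iff g^(162/q) ≢ 1 (mod 163) for each prime q ∈ {2, 3}.
g = 2: 2^81 ≡ 162; 2^54 ≡ 104 — none is 1, so 2 is a primitive root.
So 2 is the smallest generator of (Z/163Z)^×.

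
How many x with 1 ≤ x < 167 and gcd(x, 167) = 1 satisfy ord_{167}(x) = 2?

φ(167) = 167 − 1 = 166 = 2 · 83.
(Z/167Z)^× is cyclic (|G| = 166); a cyclic group of order m has exactly φ(d) elements of each order d | m, and none otherwise.
2 | 166, and φ(2) = 2 − 1 = 1.

1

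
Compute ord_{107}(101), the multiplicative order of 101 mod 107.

ord(101) | φ(107) = 107 − 1 = 106 = 2 · 53.
Divisors of 106: 1, 2, 53, 106.
Test each divisor d:
101^1 ≡ 101
101^2 ≡ 36
101^53 ≡ 1
So ord_107(101) = 53.

53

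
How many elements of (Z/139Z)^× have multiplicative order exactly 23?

φ(139) = 139 − 1 = 138 = 2 · 3 · 23.
In a cyclic group of order 138, there are φ(d) elements of order d for each divisor d of 138, and zero for non-divisors.
23 | 138, and φ(23) = 23 − 1 = 22.

22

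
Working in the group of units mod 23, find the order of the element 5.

22

By Lagrange's theorem, ord_23(5) divides φ(23) = 23 − 1 = 22 = 2 · 11.
Divisors of 22: 1, 2, 11, 22.
Evaluate successive powers at the divisors of 22:
5^1 ≡ 5 (mod 23)
5^2 ≡ 2 (mod 23)
5^11 ≡ 22 (mod 23)
5^22 ≡ 1 (mod 23) ✓
The smallest such exponent is 22, so the order of 5 is 22.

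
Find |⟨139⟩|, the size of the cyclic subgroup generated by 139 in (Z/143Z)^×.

30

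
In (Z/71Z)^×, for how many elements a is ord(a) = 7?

6

φ(71) = 71 − 1 = 70 = 2 · 5 · 7.
Since (Z/71Z)^× is cyclic of order 70, the number of elements of order d is φ(d) when d | 70 and 0 otherwise.
7 | 70, and φ(7) = 7 − 1 = 6.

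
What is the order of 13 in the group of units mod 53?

By Lagrange's theorem, ord_53(13) divides φ(53) = 53 − 1 = 52 = 2^2 · 13.
Divisors of 52: 1, 2, 4, 13, 26, 52.
Check 13^d mod 53 for each divisor in increasing order:
13^1 ≡ 13 (mod 53)
13^2 ≡ 10 (mod 53)
13^4 ≡ 47 (mod 53)
13^13 ≡ 1 (mod 53) ✓
The smallest such exponent is 13, so the order of 13 is 13.

13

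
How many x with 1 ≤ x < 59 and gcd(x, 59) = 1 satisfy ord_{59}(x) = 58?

28

φ(59) = 59 − 1 = 58 = 2 · 29.
(Z/59Z)^× is cyclic (|G| = 58); a cyclic group of order m has exactly φ(d) elements of each order d | m, and none otherwise.
58 = 2 · 29 divides 58, and φ(58) = 28.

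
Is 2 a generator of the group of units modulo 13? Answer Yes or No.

Yes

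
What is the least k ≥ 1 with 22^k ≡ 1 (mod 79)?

13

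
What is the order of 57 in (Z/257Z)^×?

ord(57) | φ(257) = 257 − 1 = 256 = 2^8.
Divisors of 256: 1, 2, 4, 8, 16, 32, 64, 128, 256.
Test each divisor d:
57^1 ≡ 57 (mod 257)
57^2 ≡ 165 (mod 257)
57^4 ≡ 240 (mod 257)
57^8 ≡ 32 (mod 257)
57^16 ≡ 253 (mod 257)
57^32 ≡ 16 (mod 257)
57^64 ≡ 256 (mod 257)
57^128 ≡ 1 (mod 257) ✓
So ord_257(57) = 128.

128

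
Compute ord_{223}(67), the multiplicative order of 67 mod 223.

The order of 67 must divide φ(223) = 223 − 1 = 222 = 2 · 3 · 37.
Divisors of 222: 1, 2, 3, 6, 37, 74, 111, 222.
Evaluate successive powers at the divisors of 222:
67^1 ≡ 67 (mod 223)
67^2 ≡ 29 (mod 223)
67^3 ≡ 159 (mod 223)
67^6 ≡ 82 (mod 223)
67^37 ≡ 184 (mod 223)
67^74 ≡ 183 (mod 223)
67^111 ≡ 222 (mod 223)
67^222 ≡ 1 (mod 223) ✓
The smallest such exponent is 222, so the order of 67 is 222.

222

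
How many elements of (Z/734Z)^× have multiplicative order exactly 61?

φ(734) = φ(2)·φ(367) = 1·366 = 366 = 2 · 3 · 61.
Since (Z/734Z)^× is cyclic of order 366, the number of elements of order d is φ(d) when d | 366 and 0 otherwise.
61 | 366, and φ(61) = 61 − 1 = 60.

60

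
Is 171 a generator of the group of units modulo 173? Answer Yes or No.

φ(173) = 173 − 1 = 172 = 2^2 · 43.
It suffices to check that the order of 171 is not a proper divisor of 172: compute 171^(172/q) for q ∈ {2, 43}.
171^86 ≡ 172 (mod 173)  [q = 2: ≢ 1 ✓]
171^4 ≡ 16 (mod 173)  [q = 43: ≢ 1 ✓]
Every test exponent gives a nontrivial residue, hence 171 generates the full group.

Yes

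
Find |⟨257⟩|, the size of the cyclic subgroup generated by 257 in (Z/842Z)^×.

140

Since 257 ∈ (Z/842Z)^×, its order divides φ(842) = φ(2)·φ(421) = 1·420 = 420 = 2^2 · 3 · 5 · 7.
Divisors of 420: 1, 2, 3, 4, 5, 6, 7, 10, 12, 14, 15, 20, 21, 28, 30, 35, 42, 60, 70, 84, 105, 140, 210, 420.
Compute 257^d (mod 842) for the divisors d until we hit 1:
257^1 ≡ 257 (mod 842)
257^2 ≡ 373 (mod 842)
257^3 ≡ 715 (mod 842)
257^4 ≡ 199 (mod 842)
257^5 ≡ 623 (mod 842)
257^6 ≡ 131 (mod 842)
257^7 ≡ 829 (mod 842)
257^10 ≡ 809 (mod 842)
257^12 ≡ 321 (mod 842)
257^14 ≡ 169 (mod 842)
257^15 ≡ 491 (mod 842)
257^20 ≡ 247 (mod 842)
257^21 ≡ 329 (mod 842)
257^28 ≡ 775 (mod 842)
257^30 ≡ 269 (mod 842)
257^35 ≡ 29 (mod 842)
257^42 ≡ 465 (mod 842)
257^60 ≡ 791 (mod 842)
257^70 ≡ 841 (mod 842)
257^84 ≡ 673 (mod 842)
257^105 ≡ 813 (mod 842)
257^140 ≡ 1 (mod 842) ✓
The smallest such exponent is 140, so the order of 257 is 140.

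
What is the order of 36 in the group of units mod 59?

29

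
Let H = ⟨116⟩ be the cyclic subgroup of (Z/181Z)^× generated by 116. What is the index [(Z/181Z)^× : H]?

The order of 116 must divide φ(181) = 181 − 1 = 180 = 2^2 · 3^2 · 5.
Divisors of 180: 1, 2, 3, 4, 5, 6, 9, 10, 12, 15, 18, 20, 30, 36, 45, 60, 90, 180.
Test each divisor d:
116^1 ≡ 116 (mod 181)
116^2 ≡ 62 (mod 181)
116^3 ≡ 133 (mod 181)
116^4 ≡ 43 (mod 181)
116^5 ≡ 101 (mod 181)
116^6 ≡ 132 (mod 181)
116^9 ≡ 180 (mod 181)
116^10 ≡ 65 (mod 181)
116^12 ≡ 48 (mod 181)
116^15 ≡ 49 (mod 181)
116^18 ≡ 1 (mod 181) ✓
Thus |⟨116⟩| = ord(116) = 18.
[(Z/181Z)^× : ⟨116⟩] = 180/18 = 10.

10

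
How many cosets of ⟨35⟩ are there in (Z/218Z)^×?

4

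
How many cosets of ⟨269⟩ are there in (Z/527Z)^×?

2

Since 269 ∈ (Z/527Z)^×, its order divides φ(527) = φ(17·31) = (17−1)·(31−1) = 16·30 = 480 = 2^5 · 3 · 5.
Divisors of 480: 1, 2, 3, 4, 5, 6, 8, 10, 12, 15, 16, 20, 24, 30, 32, 40, 48, 60, 80, 96, 120, 160, 240, 480.
Check 269^d mod 527 for each divisor in increasing order:
269^1 ≡ 269 (mod 527)
269^2 ≡ 162 (mod 527)
269^3 ≡ 364 (mod 527)
269^4 ≡ 421 (mod 527)
269^5 ≡ 471 (mod 527)
269^6 ≡ 219 (mod 527)
269^8 ≡ 169 (mod 527)
269^10 ≡ 501 (mod 527)
269^12 ≡ 4 (mod 527)
269^15 ≡ 402 (mod 527)
269^16 ≡ 103 (mod 527)
269^20 ≡ 149 (mod 527)
269^24 ≡ 16 (mod 527)
269^30 ≡ 342 (mod 527)
269^32 ≡ 69 (mod 527)
269^40 ≡ 67 (mod 527)
269^48 ≡ 256 (mod 527)
269^60 ≡ 497 (mod 527)
269^80 ≡ 273 (mod 527)
269^96 ≡ 188 (mod 527)
269^120 ≡ 373 (mod 527)
269^160 ≡ 222 (mod 527)
269^240 ≡ 1 (mod 527) ✓
Thus |⟨269⟩| = ord(269) = 240.
[(Z/527Z)^× : ⟨269⟩] = 480/240 = 2.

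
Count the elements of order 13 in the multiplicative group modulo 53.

12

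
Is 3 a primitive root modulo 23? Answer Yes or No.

φ(23) = 23 − 1 = 22 = 2 · 11.
An element g generates (Z/23Z)^× iff g^(22/q) ≢ 1 (mod 23) for each prime q ∈ {2, 11}.
3^11 ≡ 1 (mod 23)  [q = 2: ≡ 1 ✗]
3^2 ≡ 9 (mod 23)  [q = 11: ≢ 1 ✓]
3^11 ≡ 1 shows ord(3) | 11, strictly less than φ(23); not a primitive root.

No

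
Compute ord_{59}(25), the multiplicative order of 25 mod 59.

29

Since 25 ∈ (Z/59Z)^×, its order divides φ(59) = 59 − 1 = 58 = 2 · 29.
Divisors of 58: 1, 2, 29, 58.
Compute 25^d (mod 59) for the divisors d until we hit 1:
25^1 ≡ 25 (mod 59)
25^2 ≡ 35 (mod 59)
25^29 ≡ 1 (mod 59) ✓
So ord_59(25) = 29.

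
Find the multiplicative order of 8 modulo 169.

52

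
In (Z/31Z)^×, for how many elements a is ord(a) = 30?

8

φ(31) = 31 − 1 = 30 = 2 · 3 · 5.
Since (Z/31Z)^× is cyclic of order 30, the number of elements of order d is φ(d) when d | 30 and 0 otherwise.
30 = 2 · 3 · 5 divides 30, and φ(30) = 8.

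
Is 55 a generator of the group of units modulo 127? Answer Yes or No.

Yes

φ(127) = 127 − 1 = 126 = 2 · 3^2 · 7.
It suffices to check that the order of 55 is not a proper divisor of 126: compute 55^(126/q) for q ∈ {2, 3, 7}.
55^63 ≡ 126 (mod 127)  [q = 2: ≢ 1 ✓]
55^42 ≡ 19 (mod 127)  [q = 3: ≢ 1 ✓]
55^18 ≡ 4 (mod 127)  [q = 7: ≢ 1 ✓]
All checks pass, so 55 has order 126 and is a primitive root modulo 127.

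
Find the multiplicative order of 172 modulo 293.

Since 172 ∈ (Z/293Z)^×, its order divides φ(293) = 293 − 1 = 292 = 2^2 · 73.
Divisors of 292: 1, 2, 4, 73, 146, 292.
Compute 172^d (mod 293) for the divisors d until we hit 1:
172^1 ≡ 172
172^2 ≡ 284
172^4 ≡ 81
172^73 ≡ 1
Hence ord(172) = 73.

73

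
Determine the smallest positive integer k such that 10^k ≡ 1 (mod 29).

ord(10) | φ(29) = 29 − 1 = 28 = 2^2 · 7.
Divisors of 28: 1, 2, 4, 7, 14, 28.
Test each divisor d:
10^1 ≡ 10 (mod 29)
10^2 ≡ 13 (mod 29)
10^4 ≡ 24 (mod 29)
10^7 ≡ 17 (mod 29)
10^14 ≡ 28 (mod 29)
10^28 ≡ 1 (mod 29) ✓
Hence ord(10) = 28.

28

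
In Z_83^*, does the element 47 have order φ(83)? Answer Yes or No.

φ(83) = 83 − 1 = 82 = 2 · 41.
An element g generates (Z/83Z)^× iff g^(82/q) ≢ 1 (mod 83) for each prime q ∈ {2, 41}.
47^41 ≡ 82 (mod 83)  [q = 2: ≢ 1 ✓]
47^2 ≡ 51 (mod 83)  [q = 41: ≢ 1 ✓]
None equal 1, so ord_83(47) = 82: 47 is a primitive root.

Yes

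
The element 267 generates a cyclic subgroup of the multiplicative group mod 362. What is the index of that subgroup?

3

The order of 267 must divide φ(362) = φ(2)·φ(181) = 1·180 = 180 = 2^2 · 3^2 · 5.
Divisors of 180: 1, 2, 3, 4, 5, 6, 9, 10, 12, 15, 18, 20, 30, 36, 45, 60, 90, 180.
Test each divisor d:
267^1 ≡ 267 (mod 362)
267^2 ≡ 337 (mod 362)
267^3 ≡ 203 (mod 362)
267^4 ≡ 263 (mod 362)
267^5 ≡ 355 (mod 362)
267^6 ≡ 303 (mod 362)
267^9 ≡ 331 (mod 362)
267^10 ≡ 49 (mod 362)
267^12 ≡ 223 (mod 362)
267^15 ≡ 19 (mod 362)
267^18 ≡ 237 (mod 362)
267^20 ≡ 229 (mod 362)
267^30 ≡ 361 (mod 362)
267^36 ≡ 59 (mod 362)
267^45 ≡ 343 (mod 362)
267^60 ≡ 1 (mod 362) ✓
So ord_362(267) = 60, hence |⟨267⟩| = 60.
Index = |(Z/362Z)^×| / |⟨267⟩| = 180 / 60 = 3.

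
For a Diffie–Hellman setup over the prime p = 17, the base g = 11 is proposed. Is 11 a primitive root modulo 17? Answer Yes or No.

Yes

φ(17) = 17 − 1 = 16 = 2^4.
11 is a primitive root mod 17 iff 11^(φ(17)/q) ≢ 1 for every prime q | φ(17), i.e. q ∈ {2}.
11^8 ≡ 16 (mod 17)  [q = 2: ≢ 1 ✓]
All checks pass, so 11 has order 16 and is a primitive root modulo 17.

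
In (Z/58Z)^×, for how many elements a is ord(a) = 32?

φ(58) = φ(2)·φ(29) = 1·28 = 28 = 2^2 · 7.
In a cyclic group of order 28, there are φ(d) elements of order d for each divisor d of 28, and zero for non-divisors.
32 does not divide 28, so no element of (Z/58Z)^× has order 32.

0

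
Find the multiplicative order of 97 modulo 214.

106

By Lagrange's theorem, ord_214(97) divides φ(214) = φ(2)·φ(107) = 1·106 = 106 = 2 · 53.
Divisors of 106: 1, 2, 53, 106.
Test each divisor d:
97^1 ≡ 97 (mod 214)
97^2 ≡ 207 (mod 214)
97^53 ≡ 213 (mod 214)
97^106 ≡ 1 (mod 214) ✓
Hence ord(97) = 106.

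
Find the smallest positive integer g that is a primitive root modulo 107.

φ(107) = 107 − 1 = 106 = 2 · 53.
Test candidates g = 2, 3, … against the prime factors q ∈ {2, 53} of φ(107): g is a generator iff g^(106/q) ≢ 1 for every such q.
g = 2: 2^53 ≡ 106; 2^2 ≡ 4 — none is 1, so 2 is a primitive root.
Hence the least primitive root of 107 is 2.

2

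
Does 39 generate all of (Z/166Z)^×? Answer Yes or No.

Yes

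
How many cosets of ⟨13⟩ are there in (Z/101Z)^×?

2

Since 13 ∈ (Z/101Z)^×, its order divides φ(101) = 101 − 1 = 100 = 2^2 · 5^2.
Divisors of 100: 1, 2, 4, 5, 10, 20, 25, 50, 100.
Test each divisor d:
13^1 ≡ 13 (mod 101)
13^2 ≡ 68 (mod 101)
13^4 ≡ 79 (mod 101)
13^5 ≡ 17 (mod 101)
13^10 ≡ 87 (mod 101)
13^20 ≡ 95 (mod 101)
13^25 ≡ 100 (mod 101)
13^50 ≡ 1 (mod 101) ✓
The order of 13 is 50, so the subgroup it generates has 50 elements.
[(Z/101Z)^× : ⟨13⟩] = 100/50 = 2.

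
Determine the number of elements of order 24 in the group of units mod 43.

0

φ(43) = 43 − 1 = 42 = 2 · 3 · 7.
Since (Z/43Z)^× is cyclic of order 42, the number of elements of order d is φ(d) when d | 42 and 0 otherwise.
Since 24 ∤ 42, the count is 0.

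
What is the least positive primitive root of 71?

7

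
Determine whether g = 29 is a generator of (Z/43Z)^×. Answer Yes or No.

Yes

φ(43) = 43 − 1 = 42 = 2 · 3 · 7.
It suffices to check that the order of 29 is not a proper divisor of 42: compute 29^(42/q) for q ∈ {2, 3, 7}.
29^21 ≡ 42 (mod 43)  [q = 2: ≢ 1 ✓]
29^14 ≡ 6 (mod 43)  [q = 3: ≢ 1 ✓]
29^6 ≡ 21 (mod 43)  [q = 7: ≢ 1 ✓]
None equal 1, so ord_43(29) = 42: 29 is a primitive root.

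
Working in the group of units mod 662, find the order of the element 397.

330

The order of 397 must divide φ(662) = φ(2)·φ(331) = 1·330 = 330 = 2 · 3 · 5 · 11.
Divisors of 330: 1, 2, 3, 5, 6, 10, 11, 15, 22, 30, 33, 55, 66, 110, 165, 330.
Check 397^d mod 662 for each divisor in increasing order:
397^1 ≡ 397 (mod 662)
397^2 ≡ 53 (mod 662)
397^3 ≡ 519 (mod 662)
397^5 ≡ 365 (mod 662)
397^6 ≡ 589 (mod 662)
397^10 ≡ 163 (mod 662)
397^11 ≡ 497 (mod 662)
397^15 ≡ 577 (mod 662)
397^22 ≡ 83 (mod 662)
397^30 ≡ 605 (mod 662)
397^33 ≡ 207 (mod 662)
397^55 ≡ 631 (mod 662)
397^66 ≡ 481 (mod 662)
397^110 ≡ 299 (mod 662)
397^165 ≡ 661 (mod 662)
397^330 ≡ 1 (mod 662) ✓
So ord_662(397) = 330.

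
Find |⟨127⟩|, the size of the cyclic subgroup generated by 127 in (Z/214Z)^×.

106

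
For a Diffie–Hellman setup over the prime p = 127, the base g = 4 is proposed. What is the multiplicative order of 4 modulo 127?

ord(4) | φ(127) = 127 − 1 = 126 = 2 · 3^2 · 7.
Divisors of 126: 1, 2, 3, 6, 7, 9, 14, 18, 21, 42, 63, 126.
Check 4^d mod 127 for each divisor in increasing order:
4^1 ≡ 4 (mod 127)
4^2 ≡ 16 (mod 127)
4^3 ≡ 64 (mod 127)
4^6 ≡ 32 (mod 127)
4^7 ≡ 1 (mod 127) ✓
The smallest such exponent is 7, so the order of 4 is 7.

7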